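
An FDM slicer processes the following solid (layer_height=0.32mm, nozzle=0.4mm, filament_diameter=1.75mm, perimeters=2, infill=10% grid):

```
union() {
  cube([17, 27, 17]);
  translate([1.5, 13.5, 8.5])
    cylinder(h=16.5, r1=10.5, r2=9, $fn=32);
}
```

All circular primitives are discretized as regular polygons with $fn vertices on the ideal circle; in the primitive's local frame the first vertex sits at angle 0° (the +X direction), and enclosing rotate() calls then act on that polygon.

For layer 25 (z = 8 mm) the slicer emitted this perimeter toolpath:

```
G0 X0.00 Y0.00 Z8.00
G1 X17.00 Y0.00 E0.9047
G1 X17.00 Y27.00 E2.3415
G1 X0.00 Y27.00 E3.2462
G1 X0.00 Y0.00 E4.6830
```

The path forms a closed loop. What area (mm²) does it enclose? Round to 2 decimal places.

Apply the shoelace formula to the sequence of (X, Y) vertices; enclosed area = 459.00 mm².

459.00 mm²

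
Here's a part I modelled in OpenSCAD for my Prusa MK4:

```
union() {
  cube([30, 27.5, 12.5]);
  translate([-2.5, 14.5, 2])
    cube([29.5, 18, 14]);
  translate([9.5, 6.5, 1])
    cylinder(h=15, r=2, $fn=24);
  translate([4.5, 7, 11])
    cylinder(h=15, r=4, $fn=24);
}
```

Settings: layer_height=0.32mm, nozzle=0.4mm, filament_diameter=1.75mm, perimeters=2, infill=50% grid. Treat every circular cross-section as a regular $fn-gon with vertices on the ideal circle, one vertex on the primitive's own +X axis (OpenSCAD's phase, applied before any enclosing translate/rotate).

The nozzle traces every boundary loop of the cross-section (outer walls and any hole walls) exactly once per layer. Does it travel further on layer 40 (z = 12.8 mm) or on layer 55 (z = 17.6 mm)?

Layer 40 (z = 12.8): the cube does not reach this height (z outside [0, 12.5]); the cube at (-2.5, 14.5) is present — its section is the full 29.5×18 rectangle (perimeter 95.00 mm); the cylinder at (9.5, 6.5): section is a regular 24-gon, circumradius r=2 (perimeter = 2·24·2.000·sin(180°/24) = 12.53 mm); the cylinder at (4.5, 7): section is a regular 24-gon, circumradius r=4 (perimeter = 2·24·4.000·sin(180°/24) = 25.06 mm); Merging all regions: the regions partially overlap (shared area 1.90 mm²), so the edge portions inside another operand are dropped and the merged outline is re-measured after clipping — boundary = 126.20 mm. So its perimeter = 126.20 mm. Layer 55 (z = 17.6): the cube is not intersected at this z (z outside [0, 12.5]); the cube at (-2.5, 14.5) does not reach this height (z outside [2, 16]); the cylinder at (9.5, 6.5) is not intersected at this z (z outside [1, 16]); the cylinder at (4.5, 7): section is a regular 24-gon, circumradius r=4 (perimeter = 2·24·4.000·sin(180°/24) = 25.06 mm); Merging all regions: only the r=4 cylinder at (4.5, 7) is present, so the union is just that shape — boundary = 25.06 mm. So its perimeter = 25.06 mm. Layer 40 is larger (126.20 vs 25.06 mm).

layer 40 (z = 12.8 mm)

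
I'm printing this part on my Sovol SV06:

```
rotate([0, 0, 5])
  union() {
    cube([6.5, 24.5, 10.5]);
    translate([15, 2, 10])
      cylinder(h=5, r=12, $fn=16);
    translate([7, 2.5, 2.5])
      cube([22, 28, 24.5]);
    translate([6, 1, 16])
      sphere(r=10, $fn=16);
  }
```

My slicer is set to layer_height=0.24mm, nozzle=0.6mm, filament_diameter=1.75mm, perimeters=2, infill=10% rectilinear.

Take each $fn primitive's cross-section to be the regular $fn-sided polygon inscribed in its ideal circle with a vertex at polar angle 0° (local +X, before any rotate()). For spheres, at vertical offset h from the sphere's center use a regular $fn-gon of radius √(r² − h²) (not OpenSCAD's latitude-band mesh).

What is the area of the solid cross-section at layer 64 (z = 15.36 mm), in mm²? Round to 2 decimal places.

867.80 mm²

At z = 15.36 mm: the cube does not reach this height (z outside [0, 10.5]); the cylinder at (15, 2) is absent (z outside [10, 15]); the 22×28 cube at (7, 2.5) contributes its full rectangle (area 616.00 mm²); the r=10 sphere at (6, 1) slices to a regular 16-gon of circumradius 9.979 (√(r²−h²) with h=0.64 from center) (area = (16/2)·9.979²·sin(360°/16) = 304.89 mm²); Taking the union: the regions partially overlap — summed areas 920.89 mm² minus the doubly-counted overlap 53.10 mm² gives 867.80 mm² — area = 867.80 mm²; (rotated 5° about Z; rotation is an isometry so areas/perimeters/island counts are preserved). Overall, the cross-section is a single solid region. Net area = 867.80 mm².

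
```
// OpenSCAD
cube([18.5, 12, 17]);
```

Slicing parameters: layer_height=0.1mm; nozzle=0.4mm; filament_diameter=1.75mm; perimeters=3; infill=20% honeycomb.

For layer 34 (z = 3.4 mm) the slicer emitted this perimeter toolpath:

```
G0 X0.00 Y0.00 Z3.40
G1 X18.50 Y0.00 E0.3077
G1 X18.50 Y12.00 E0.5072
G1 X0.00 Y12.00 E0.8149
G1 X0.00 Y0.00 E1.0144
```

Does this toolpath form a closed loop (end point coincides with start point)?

Start point (G0): (0.00, 0.00). End point (last G1): the path returns to the start — closed.

yes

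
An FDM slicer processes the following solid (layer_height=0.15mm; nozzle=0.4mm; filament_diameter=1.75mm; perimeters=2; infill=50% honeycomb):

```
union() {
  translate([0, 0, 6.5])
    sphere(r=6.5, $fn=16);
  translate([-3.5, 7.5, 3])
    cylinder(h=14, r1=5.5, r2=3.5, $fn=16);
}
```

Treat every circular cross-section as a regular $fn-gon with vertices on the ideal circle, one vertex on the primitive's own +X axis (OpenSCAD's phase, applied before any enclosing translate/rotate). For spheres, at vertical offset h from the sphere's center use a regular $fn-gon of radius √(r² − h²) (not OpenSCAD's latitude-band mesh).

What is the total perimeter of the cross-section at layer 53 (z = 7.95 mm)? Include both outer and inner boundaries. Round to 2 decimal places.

At z = 7.95 mm: the r=6.5 sphere contributes a regular 16-gon of circumradius √(6.5²−1.45²) = 6.336 (perimeter = 2·16·6.336·sin(180°/16) = 39.56 mm); the cone at (-3.5, 7.5) (r1=5.5→r2=3.5) has section circumradius 4.793 here — a regular 16-gon (perimeter = 2·16·4.793·sin(180°/16) = 29.92 mm); Combining (union): the regions partially overlap (shared area 13.24 mm²), so the edge portions inside another operand are dropped and the merged outline is re-measured after clipping — boundary = 53.82 mm. Overall, the cross-section is a single solid region. Total boundary length (outer) = 53.82 mm.

53.82 mm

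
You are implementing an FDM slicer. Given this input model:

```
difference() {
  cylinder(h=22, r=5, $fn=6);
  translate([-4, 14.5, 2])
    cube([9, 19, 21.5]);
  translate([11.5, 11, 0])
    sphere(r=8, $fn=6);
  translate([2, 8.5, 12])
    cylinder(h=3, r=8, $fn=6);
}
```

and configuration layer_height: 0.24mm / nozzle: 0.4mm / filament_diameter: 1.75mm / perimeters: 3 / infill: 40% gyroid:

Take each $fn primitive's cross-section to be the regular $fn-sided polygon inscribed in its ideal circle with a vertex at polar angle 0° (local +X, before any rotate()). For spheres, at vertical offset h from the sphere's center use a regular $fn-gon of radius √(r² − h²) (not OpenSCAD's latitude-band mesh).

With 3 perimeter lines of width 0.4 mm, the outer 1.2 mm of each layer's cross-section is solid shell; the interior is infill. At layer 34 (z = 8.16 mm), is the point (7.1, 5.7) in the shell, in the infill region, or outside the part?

At z = 8.16 mm: the r=5 cylinder gives a regular 6-gon of circumradius 5 (constant along its height); the 9×19 cube at (-4, 14.5) contributes its full rectangle; the sphere at (11.5, 11) does not reach this height (|z−center|=8.160 > r=8); the cylinder at (2, 8.5) does not reach this height (z outside [12, 15]); Subtracting the remaining from the first: starting from the r=5 cylinder, the 9×19 cube at (-4, 14.5) misses the remaining region (no effect) — 1 connected region. Overall, the cross-section is a single solid region. The nearest boundary edge runs (2.50, 4.33)→(5.00, 0.00); distance from the point to it = 4.67 mm. The point is not inside any of the regions above, so it lies outside the cross-section (4.67 mm from the nearest boundary).

outside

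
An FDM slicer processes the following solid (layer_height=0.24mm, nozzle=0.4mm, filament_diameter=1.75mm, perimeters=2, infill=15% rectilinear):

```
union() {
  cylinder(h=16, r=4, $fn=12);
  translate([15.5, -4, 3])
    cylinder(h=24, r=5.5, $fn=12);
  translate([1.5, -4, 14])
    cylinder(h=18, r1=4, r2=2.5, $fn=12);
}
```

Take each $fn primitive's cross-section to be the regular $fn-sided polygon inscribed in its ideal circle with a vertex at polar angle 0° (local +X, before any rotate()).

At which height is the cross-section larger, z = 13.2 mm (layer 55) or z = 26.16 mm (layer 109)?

Layer 55 (z = 13.2): the r=4 cylinder gives a regular 12-gon of circumradius 4 (constant along its height) (area = (12/2)·4.000²·sin(360°/12) = 48.00 mm²); the r=5.5 cylinder at (15.5, -4) contributes a regular 12-gon of circumradius 5.5 (area = (12/2)·5.500²·sin(360°/12) = 90.75 mm²); the cone at (1.5, -4) is absent (z outside [14, 32]); Merging all regions: the 2 present regions are separate (no shared area or edge), so areas and boundary lengths simply add and each stays a separate island — area = 138.75 mm². So its area = 138.75 mm². Layer 109 (z = 26.16): the cylinder is not intersected at this z (z outside [0, 16]); the r=5.5 cylinder at (15.5, -4) contributes a regular 12-gon of circumradius 5.5 (area = (12/2)·5.500²·sin(360°/12) = 90.75 mm²); the cone at (1.5, -4) (r1=4→r2=2.5) has section circumradius 2.987 here — a regular 12-gon (area = (12/2)·2.987²·sin(360°/12) = 26.76 mm²); Combining (union): the 2 present regions are separate (no shared area or edge), so areas and boundary lengths simply add and each stays a separate island — area = 117.51 mm². So its area = 117.51 mm². Layer 55 is larger (138.75 vs 117.51 mm²).

layer 55 (z = 13.2 mm)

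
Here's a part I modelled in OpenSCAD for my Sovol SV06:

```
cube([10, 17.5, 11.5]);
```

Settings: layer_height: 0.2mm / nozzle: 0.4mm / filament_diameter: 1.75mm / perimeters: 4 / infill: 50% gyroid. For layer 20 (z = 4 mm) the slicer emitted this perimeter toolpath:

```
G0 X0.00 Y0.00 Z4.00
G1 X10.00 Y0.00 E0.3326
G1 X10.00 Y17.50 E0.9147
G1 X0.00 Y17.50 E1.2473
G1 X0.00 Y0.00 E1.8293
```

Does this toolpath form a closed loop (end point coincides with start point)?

yes

Start point (G0): (0.00, 0.00). End point (last G1): the path returns to the start — closed.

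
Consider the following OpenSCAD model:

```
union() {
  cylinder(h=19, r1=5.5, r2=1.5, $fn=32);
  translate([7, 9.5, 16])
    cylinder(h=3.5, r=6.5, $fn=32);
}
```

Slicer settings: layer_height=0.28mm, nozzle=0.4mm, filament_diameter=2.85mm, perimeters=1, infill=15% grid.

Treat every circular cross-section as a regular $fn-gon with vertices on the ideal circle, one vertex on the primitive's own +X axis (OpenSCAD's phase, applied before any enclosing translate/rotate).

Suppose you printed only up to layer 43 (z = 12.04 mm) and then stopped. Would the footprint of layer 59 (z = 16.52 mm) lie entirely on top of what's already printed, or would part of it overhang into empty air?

part overhangs

Compare the two slices. At z = 12.04: the cone (r1=5.5→r2=1.5) has section circumradius 2.965 here — a regular 32-gon (area = (32/2)·2.965²·sin(360°/32) = 27.45 mm²); the cylinder at (7, 9.5) does not reach this height (z outside [16, 19.5]); Merging all regions: only the cone is present, so the union is just that shape — area = 27.45 mm². At z = 16.52: the cone contributes a regular 32-gon of circumradius 2.022 (interpolated between r1=5.5 and r2=1.5 at t=0.869) (area = (32/2)·2.022²·sin(360°/32) = 12.76 mm²); the r=6.5 cylinder at (7, 9.5) contributes a regular 32-gon of circumradius 6.5 (area = (32/2)·6.500²·sin(360°/32) = 131.88 mm²); Taking the union: the 2 present regions are separate (no shared area or edge), so areas and boundary lengths simply add and each stays a separate island — area = 144.64 mm². Checking containment: at z = 16.52 the cross-section extends beyond the z = 12.04 cross-section by about 131.88 mm².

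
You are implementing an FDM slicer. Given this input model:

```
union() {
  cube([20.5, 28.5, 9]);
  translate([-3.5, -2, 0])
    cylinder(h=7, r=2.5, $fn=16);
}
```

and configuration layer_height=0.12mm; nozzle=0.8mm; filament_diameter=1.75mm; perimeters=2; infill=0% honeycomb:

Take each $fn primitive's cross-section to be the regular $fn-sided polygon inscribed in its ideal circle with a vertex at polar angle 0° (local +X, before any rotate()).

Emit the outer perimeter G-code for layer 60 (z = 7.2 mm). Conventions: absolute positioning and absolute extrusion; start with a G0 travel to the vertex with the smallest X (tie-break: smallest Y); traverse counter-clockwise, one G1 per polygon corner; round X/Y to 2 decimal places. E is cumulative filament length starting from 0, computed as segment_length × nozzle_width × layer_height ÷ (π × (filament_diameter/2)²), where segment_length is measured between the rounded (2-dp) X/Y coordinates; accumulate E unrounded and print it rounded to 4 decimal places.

G0 X0.00 Y0.00 Z7.20
G1 X20.50 Y0.00 E0.8182
G1 X20.50 Y28.50 E1.9557
G1 X0.00 Y28.50 E2.7739
G1 X0.00 Y0.00 E3.9114

At z = 7.2 mm: the 20.5×28.5 cube contributes its full rectangle; the cylinder at (-3.5, -2) is absent (z outside [0, 7]); Merging all regions: only the 20.5×28.5 cube is present, so the union is just that shape — 1 connected region. The outline is a single polygon with 4 vertices. Extrusion per mm of travel: 0.8 × 0.12 / (π × 0.875²) = 0.039912. Accumulating E over each segment gives final E = 3.9114.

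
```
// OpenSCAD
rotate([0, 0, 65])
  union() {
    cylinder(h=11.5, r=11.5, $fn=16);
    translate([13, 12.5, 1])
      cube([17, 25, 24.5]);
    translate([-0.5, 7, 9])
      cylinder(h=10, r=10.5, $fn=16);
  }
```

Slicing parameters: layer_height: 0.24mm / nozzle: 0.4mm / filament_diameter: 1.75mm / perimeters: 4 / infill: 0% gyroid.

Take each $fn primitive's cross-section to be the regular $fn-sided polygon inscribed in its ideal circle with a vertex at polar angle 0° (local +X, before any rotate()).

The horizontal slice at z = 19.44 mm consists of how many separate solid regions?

1

At z = 19.44 mm: the cylinder is not intersected at this z (z outside [0, 11.5]); the cube at (13, 12.5) is present — its section is the full 17×25 rectangle; the cylinder at (-0.5, 7) is not intersected at this z (z outside [9, 19]); Merging all regions: only the 17×25 cube at (13, 12.5) is present, so the union is just that shape — 1 connected region; (whole slice rotated 65° about Z — lengths, areas and connectivity unchanged). The result has 1 disconnected region.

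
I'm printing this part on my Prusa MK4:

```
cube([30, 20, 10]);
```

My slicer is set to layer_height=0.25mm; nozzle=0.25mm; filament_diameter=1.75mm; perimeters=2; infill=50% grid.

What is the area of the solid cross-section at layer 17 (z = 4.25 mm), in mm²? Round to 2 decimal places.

600.00 mm²

At z = 4.25 mm: the 30×20 cube contributes its full rectangle (area 600.00 mm²). Overall, the cross-section is a single solid region. Net area = 600.00 mm².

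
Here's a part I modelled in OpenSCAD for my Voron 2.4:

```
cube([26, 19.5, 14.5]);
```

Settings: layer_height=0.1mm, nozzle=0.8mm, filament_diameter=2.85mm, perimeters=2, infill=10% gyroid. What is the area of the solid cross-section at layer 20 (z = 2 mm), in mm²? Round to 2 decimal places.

At z = 2 mm: the cube (footprint 26×19.5) is included at this height (area 507.00 mm²). Overall, the cross-section is a single solid region. Net area = 507.00 mm².

507.00 mm²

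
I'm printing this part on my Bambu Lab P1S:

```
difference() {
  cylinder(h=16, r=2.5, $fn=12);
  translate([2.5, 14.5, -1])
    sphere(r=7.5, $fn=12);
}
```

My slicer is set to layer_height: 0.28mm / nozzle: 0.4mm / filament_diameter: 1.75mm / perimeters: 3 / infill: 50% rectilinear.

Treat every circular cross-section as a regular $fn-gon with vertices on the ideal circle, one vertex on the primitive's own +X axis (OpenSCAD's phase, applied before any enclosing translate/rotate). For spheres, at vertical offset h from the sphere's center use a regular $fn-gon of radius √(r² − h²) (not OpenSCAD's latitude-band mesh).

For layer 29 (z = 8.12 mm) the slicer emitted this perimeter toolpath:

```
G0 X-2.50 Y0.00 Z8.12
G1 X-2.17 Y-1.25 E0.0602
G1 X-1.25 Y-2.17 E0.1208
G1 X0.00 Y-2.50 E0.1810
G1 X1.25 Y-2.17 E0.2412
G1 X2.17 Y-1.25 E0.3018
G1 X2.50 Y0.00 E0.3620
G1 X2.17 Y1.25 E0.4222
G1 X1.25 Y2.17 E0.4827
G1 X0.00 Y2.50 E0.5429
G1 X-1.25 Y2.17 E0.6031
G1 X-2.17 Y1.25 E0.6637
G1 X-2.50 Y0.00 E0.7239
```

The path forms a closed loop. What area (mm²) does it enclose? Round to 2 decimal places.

18.79 mm²

Apply the shoelace formula to the sequence of (X, Y) vertices; enclosed area = 18.79 mm².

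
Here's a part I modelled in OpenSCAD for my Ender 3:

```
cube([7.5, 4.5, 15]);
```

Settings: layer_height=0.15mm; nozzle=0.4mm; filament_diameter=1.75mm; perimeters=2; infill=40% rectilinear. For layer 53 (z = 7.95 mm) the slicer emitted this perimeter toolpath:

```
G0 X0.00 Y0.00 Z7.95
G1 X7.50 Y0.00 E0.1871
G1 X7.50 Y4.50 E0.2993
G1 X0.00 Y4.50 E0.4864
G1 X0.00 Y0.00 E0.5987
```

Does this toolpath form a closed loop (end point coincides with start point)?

Start point (G0): (0.00, 0.00). End point (last G1): the path returns to the start — closed.

yes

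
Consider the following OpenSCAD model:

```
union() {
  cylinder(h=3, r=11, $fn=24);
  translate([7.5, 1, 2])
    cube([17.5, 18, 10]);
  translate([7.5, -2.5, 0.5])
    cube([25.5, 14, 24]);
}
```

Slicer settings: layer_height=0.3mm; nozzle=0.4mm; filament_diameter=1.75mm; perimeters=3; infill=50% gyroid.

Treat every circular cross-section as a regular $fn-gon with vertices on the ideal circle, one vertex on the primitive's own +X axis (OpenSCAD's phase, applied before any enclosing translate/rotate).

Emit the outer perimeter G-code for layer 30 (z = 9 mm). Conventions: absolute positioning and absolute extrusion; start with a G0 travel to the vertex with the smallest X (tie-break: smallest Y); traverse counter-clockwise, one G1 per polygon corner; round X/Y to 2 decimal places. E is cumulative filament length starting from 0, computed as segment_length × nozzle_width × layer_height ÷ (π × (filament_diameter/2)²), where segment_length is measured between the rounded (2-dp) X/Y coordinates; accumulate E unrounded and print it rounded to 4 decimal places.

At z = 9 mm: the cylinder is not intersected at this z (z outside [0, 3]); the 17.5×18 cube at (7.5, 1) contributes its full rectangle; the 25.5×14 cube at (7.5, -2.5) contributes its full rectangle; Merging all regions: the regions partially overlap (shared area 183.75 mm²), so overlapping operands fuse into one piece — 1 connected region. The outline is a single polygon with 6 vertices. Extrusion per mm of travel: 0.4 × 0.3 / (π × 0.875²) = 0.049890. Accumulating E over each segment gives final E = 4.6897.

G0 X7.50 Y-2.50 Z9.00
G1 X33.00 Y-2.50 E1.2722
G1 X33.00 Y11.50 E1.9707
G1 X25.00 Y11.50 E2.3698
G1 X25.00 Y19.00 E2.7440
G1 X7.50 Y19.00 E3.6170
G1 X7.50 Y-2.50 E4.6897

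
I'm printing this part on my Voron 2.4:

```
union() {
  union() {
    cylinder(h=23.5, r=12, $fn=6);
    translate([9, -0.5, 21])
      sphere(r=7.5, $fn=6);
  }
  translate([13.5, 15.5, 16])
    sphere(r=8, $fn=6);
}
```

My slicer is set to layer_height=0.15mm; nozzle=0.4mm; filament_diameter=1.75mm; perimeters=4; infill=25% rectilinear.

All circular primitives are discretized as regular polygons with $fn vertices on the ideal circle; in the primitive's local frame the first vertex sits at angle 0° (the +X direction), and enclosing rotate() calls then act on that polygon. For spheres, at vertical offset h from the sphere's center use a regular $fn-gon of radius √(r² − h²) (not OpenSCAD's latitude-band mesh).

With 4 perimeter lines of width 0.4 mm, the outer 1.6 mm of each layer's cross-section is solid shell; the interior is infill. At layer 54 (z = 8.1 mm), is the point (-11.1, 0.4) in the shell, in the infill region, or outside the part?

shell

At z = 8.1 mm: the r=12 cylinder contributes a regular 6-gon of circumradius 12; the sphere at (9, -0.5) is not intersected at this z (|z−center|=12.900 > r=7.5); Combining (union): only the r=12 cylinder is present, so the union is just that shape — 1 connected region; the r=8 sphere at (13.5, 15.5) slices to a regular 6-gon of circumradius 1.261 (√(r²−h²) with h=7.9 from center); Combining (union): the 2 present regions are separate (no shared area or edge), so areas and boundary lengths simply add and each stays a separate island — 2 connected regions. Overall, the cross-section has 2 separate islands. The nearest boundary edge runs (-12.00, 0.00)→(-6.00, 10.39); distance from the point to it = 0.58 mm. (Shell/infill is judged within the island containing the point — the largest one.) The point is inside the cross-section, 0.58 mm from the nearest boundary — within the 1.6 mm shell band (4 × 0.4).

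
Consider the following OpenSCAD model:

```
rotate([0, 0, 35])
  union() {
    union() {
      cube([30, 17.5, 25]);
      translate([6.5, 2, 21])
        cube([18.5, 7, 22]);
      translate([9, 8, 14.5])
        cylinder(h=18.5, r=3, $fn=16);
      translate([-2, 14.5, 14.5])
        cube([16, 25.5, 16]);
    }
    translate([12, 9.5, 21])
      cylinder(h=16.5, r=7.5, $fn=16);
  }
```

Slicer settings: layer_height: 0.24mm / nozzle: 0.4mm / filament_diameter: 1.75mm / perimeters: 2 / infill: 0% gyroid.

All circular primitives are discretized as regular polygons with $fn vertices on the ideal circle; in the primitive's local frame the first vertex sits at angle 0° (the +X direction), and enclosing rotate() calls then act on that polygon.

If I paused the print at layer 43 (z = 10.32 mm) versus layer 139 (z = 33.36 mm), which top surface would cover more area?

layer 43 (z = 10.32 mm)

Layer 43 (z = 10.32): the cube is present — its section is the full 30×17.5 rectangle (area 525.00 mm²); the cube at (6.5, 2) is not intersected at this z (z outside [21, 43]); the cylinder at (9, 8) does not reach this height (z outside [14.5, 33]); the cube at (-2, 14.5) does not reach this height (z outside [14.5, 30.5]); Combining (union): only the 30×17.5 cube is present, so the union is just that shape — area = 525.00 mm²; the cylinder at (12, 9.5) does not reach this height (z outside [21, 37.5]); Merging all regions: only that combined region is present, so the union is just that shape — area = 525.00 mm²; (whole slice rotated 35° about Z — lengths, areas and connectivity unchanged). So its area = 525.00 mm². Layer 139 (z = 33.36): the cube does not reach this height (z outside [0, 25]); the cube at (6.5, 2) (footprint 18.5×7) is included at this height (area 129.50 mm²); the cylinder at (9, 8) is absent (z outside [14.5, 33]); the cube at (-2, 14.5) is absent (z outside [14.5, 30.5]); Taking the union: only the 18.5×7 cube at (6.5, 2) is present, so the union is just that shape — area = 129.50 mm²; the r=7.5 cylinder at (12, 9.5) gives a regular 16-gon of circumradius 7.5 (constant along its height) (area = (16/2)·7.500²·sin(360°/16) = 172.21 mm²); Merging all regions: the regions partially overlap — summed areas 301.71 mm² minus the doubly-counted overlap 73.18 mm² gives 228.53 mm² — area = 228.53 mm²; (whole slice rotated 35° about Z — lengths, areas and connectivity unchanged). So its area = 228.53 mm². Layer 43 is larger (525.00 vs 228.53 mm²).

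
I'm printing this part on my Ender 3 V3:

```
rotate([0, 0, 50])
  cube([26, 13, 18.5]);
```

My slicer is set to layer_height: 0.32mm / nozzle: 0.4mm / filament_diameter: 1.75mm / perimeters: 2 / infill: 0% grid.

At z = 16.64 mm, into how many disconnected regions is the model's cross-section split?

1

At z = 16.64 mm: the cube is present — its section is the full 26×13 rectangle; (rotated 50° about Z; rotation is an isometry so areas/perimeters/island counts are preserved). The result has 1 disconnected region.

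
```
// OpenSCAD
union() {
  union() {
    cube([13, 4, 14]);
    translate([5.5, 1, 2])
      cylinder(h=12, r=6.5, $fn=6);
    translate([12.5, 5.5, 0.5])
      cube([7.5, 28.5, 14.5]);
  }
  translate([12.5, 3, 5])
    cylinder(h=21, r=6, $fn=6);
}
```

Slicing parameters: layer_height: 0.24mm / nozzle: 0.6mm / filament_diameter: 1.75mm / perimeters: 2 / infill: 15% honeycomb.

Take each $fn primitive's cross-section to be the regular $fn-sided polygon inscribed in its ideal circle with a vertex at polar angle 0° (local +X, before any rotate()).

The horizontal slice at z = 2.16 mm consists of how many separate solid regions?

At z = 2.16 mm: the 13×4 cube contributes its full rectangle; the cylinder at (5.5, 1): section is a regular 6-gon, circumradius r=6.5; the 7.5×28.5 cube at (12.5, 5.5) contributes its full rectangle; Taking the union: the regions partially overlap (shared area 44.65 mm²), so overlapping operands fuse into one piece — 2 connected regions; the cylinder at (12.5, 3) does not reach this height (z outside [5, 26]); Merging all regions: only that combined region is present, so the union is just that shape — 2 connected regions. The result has 2 disconnected regions.

2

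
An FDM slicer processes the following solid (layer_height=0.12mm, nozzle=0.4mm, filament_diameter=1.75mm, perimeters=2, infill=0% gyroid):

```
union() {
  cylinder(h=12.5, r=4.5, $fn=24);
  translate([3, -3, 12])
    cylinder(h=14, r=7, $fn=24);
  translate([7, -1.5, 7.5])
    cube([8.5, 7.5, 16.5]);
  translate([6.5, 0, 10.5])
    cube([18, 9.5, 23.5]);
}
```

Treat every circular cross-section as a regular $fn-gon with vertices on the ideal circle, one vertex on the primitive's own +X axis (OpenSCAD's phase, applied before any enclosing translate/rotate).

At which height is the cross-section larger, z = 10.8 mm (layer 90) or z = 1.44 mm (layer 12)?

layer 90 (z = 10.8 mm)

Layer 90 (z = 10.8): the r=4.5 cylinder gives a regular 24-gon of circumradius 4.5 (constant along its height) (area = (24/2)·4.500²·sin(360°/24) = 62.89 mm²); the cylinder at (3, -3) is absent (z outside [12, 26]); the cube at (7, -1.5) is present — its section is the full 8.5×7.5 rectangle (area 63.75 mm²); the cube at (6.5, 0) (footprint 18×9.5) is included at this height (area 171.00 mm²); Combining (union): the regions partially overlap — summed areas 297.64 mm² minus the doubly-counted overlap 51.00 mm² gives 246.64 mm² — area = 246.64 mm². So its area = 246.64 mm². Layer 12 (z = 1.44): the r=4.5 cylinder contributes a regular 24-gon of circumradius 4.5 (area = (24/2)·4.500²·sin(360°/24) = 62.89 mm²); the cylinder at (3, -3) does not reach this height (z outside [12, 26]); the cube at (7, -1.5) is not intersected at this z (z outside [7.5, 24]); the cube at (6.5, 0) is not intersected at this z (z outside [10.5, 34]); Combining (union): only the r=4.5 cylinder is present, so the union is just that shape — area = 62.89 mm². So its area = 62.89 mm². Layer 90 is larger (246.64 vs 62.89 mm²).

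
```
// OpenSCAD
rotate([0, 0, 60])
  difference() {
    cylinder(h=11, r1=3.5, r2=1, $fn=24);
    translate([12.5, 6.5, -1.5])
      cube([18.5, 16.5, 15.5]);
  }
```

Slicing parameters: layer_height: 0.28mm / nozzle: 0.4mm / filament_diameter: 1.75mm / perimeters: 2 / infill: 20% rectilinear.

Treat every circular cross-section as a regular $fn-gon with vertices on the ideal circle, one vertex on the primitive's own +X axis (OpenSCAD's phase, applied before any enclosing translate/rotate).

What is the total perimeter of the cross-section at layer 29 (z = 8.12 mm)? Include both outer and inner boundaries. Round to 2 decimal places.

At z = 8.12 mm: the cone contributes a regular 24-gon of circumradius 1.655 (interpolated between r1=3.5 and r2=1 at t=0.738) (perimeter = 2·24·1.655·sin(180°/24) = 10.37 mm); the cube at (12.5, 6.5) is present — its section is the full 18.5×16.5 rectangle (perimeter 70.00 mm); Taking the first minus the rest: starting from the cone, the 18.5×16.5 cube at (12.5, 6.5) misses the remaining region (no effect) — boundary = 10.37 mm; (whole slice rotated 60° about Z — lengths, areas and connectivity unchanged). Overall, the cross-section is a single solid region. Total boundary length (outer) = 10.37 mm.

10.37 mm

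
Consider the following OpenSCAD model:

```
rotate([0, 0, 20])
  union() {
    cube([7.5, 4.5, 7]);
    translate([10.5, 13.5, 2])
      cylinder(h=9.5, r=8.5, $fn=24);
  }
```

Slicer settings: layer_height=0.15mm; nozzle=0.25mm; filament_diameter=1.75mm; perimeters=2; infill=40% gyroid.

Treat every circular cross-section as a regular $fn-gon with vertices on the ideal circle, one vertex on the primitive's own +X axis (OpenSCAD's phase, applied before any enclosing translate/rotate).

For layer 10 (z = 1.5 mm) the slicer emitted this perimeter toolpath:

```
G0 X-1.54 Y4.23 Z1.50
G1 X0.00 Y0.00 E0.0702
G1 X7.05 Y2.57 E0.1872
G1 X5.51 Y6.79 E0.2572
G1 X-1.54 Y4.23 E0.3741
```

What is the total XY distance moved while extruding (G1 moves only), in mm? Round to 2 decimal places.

24.00 mm

Sum the Euclidean lengths of each G1 segment: total = 24.00 mm.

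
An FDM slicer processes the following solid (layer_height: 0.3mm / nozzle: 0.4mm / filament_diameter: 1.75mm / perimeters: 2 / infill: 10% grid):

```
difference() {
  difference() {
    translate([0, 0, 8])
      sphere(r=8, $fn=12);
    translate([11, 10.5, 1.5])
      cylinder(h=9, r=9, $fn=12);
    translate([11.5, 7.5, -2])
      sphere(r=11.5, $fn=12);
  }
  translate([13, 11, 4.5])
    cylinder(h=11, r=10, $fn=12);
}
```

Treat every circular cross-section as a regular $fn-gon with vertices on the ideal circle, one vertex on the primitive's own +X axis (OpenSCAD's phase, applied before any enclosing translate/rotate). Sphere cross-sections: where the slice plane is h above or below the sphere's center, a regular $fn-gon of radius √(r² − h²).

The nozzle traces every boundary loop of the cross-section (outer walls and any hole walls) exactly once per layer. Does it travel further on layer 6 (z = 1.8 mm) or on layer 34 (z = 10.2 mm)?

Layer 6 (z = 1.8): the r=8 sphere contributes a regular 12-gon of circumradius √(8²−6.2²) = 5.056 (perimeter = 2·12·5.056·sin(180°/12) = 31.40 mm); the r=9 cylinder at (11, 10.5) gives a regular 12-gon of circumradius 9 (constant along its height) (perimeter = 2·12·9.000·sin(180°/12) = 55.90 mm); the sphere at (11.5, 7.5): section is a regular 12-gon, circumradius = √(r²−h²) = √(11.5²−3.8²) = 10.854 (perimeter = 2·12·10.854·sin(180°/12) = 67.42 mm); Subtracting the remaining from the first: starting from the r=8 sphere, the r=9 cylinder at (11, 10.5) misses the remaining region (no effect); the r=11.5 sphere at (11.5, 7.5) partially overlaps it — only the 8.15 mm² overlap (of its 353.43 mm²) is removed, clipping the outline — boundary = 30.90 mm; the cylinder at (13, 11) is absent (z outside [4.5, 15.5]); After the difference (first − rest): none of the subtracted shapes is present at this height, so the result so far is unchanged — boundary = 30.90 mm. So its perimeter = 30.90 mm. Layer 34 (z = 10.2): the r=8 sphere slices to a regular 12-gon of circumradius 7.692 (√(r²−h²) with h=2.2 from center) (perimeter = 2·12·7.692·sin(180°/12) = 47.78 mm); the r=9 cylinder at (11, 10.5) contributes a regular 12-gon of circumradius 9 (perimeter = 2·12·9.000·sin(180°/12) = 55.90 mm); the sphere at (11.5, 7.5) does not reach this height (|z−center|=12.200 > r=11.5); Taking the first minus the rest: starting from the r=8 sphere, the r=9 cylinder at (11, 10.5) partially overlaps it — only the 4.64 mm² overlap (of its 243.00 mm²) is removed, clipping the outline — boundary = 47.67 mm; the cylinder at (13, 11): section is a regular 12-gon, circumradius r=10 (perimeter = 2·12·10.000·sin(180°/12) = 62.12 mm); Subtracting the remaining from the first: starting from that combined region, the r=10 cylinder at (13, 11) misses the remaining region (no effect) — boundary = 47.67 mm. So its perimeter = 47.67 mm. Layer 34 is larger (47.67 vs 30.90 mm).

layer 34 (z = 10.2 mm)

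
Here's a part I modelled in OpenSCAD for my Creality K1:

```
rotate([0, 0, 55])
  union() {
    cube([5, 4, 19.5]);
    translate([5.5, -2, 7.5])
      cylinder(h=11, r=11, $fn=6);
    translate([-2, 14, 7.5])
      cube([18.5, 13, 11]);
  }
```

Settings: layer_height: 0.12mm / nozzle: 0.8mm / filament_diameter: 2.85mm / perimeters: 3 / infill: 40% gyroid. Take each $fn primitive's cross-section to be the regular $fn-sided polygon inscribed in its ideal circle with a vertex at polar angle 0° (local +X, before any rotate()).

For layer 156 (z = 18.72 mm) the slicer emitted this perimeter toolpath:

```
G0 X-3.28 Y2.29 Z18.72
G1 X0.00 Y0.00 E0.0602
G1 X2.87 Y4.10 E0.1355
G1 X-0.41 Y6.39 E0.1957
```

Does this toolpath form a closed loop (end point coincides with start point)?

Start point (G0): (-3.28, 2.29). End point (last G1): the path does not return to the start — open.

no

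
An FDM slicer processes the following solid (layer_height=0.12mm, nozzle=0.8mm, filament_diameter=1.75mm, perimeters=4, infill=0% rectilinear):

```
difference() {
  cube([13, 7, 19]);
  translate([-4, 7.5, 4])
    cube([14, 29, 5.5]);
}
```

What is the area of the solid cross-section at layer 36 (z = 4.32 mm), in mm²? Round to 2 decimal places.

91.00 mm²

At z = 4.32 mm: the cube (footprint 13×7) is included at this height (area 91.00 mm²); the cube at (-4, 7.5) (footprint 14×29) is included at this height (area 406.00 mm²); After the difference (first − rest): starting from the 13×7 cube (91.00 mm²), the 14×29 cube at (-4, 7.5) misses the remaining region (no effect) — area = 91.00 mm². Overall, the cross-section is a single solid region. Net area = 91.00 mm².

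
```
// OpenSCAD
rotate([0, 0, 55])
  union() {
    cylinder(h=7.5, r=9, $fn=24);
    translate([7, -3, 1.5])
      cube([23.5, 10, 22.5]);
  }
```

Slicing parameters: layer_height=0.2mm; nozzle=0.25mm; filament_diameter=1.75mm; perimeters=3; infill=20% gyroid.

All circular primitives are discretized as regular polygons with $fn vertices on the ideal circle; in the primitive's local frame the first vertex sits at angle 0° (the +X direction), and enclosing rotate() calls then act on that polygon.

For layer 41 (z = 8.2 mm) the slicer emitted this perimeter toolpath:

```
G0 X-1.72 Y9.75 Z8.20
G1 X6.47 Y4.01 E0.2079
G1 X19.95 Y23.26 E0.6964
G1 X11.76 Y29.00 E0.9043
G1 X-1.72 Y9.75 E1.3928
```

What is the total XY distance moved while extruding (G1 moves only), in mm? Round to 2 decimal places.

Sum the Euclidean lengths of each G1 segment: total = 67.00 mm.

67.00 mm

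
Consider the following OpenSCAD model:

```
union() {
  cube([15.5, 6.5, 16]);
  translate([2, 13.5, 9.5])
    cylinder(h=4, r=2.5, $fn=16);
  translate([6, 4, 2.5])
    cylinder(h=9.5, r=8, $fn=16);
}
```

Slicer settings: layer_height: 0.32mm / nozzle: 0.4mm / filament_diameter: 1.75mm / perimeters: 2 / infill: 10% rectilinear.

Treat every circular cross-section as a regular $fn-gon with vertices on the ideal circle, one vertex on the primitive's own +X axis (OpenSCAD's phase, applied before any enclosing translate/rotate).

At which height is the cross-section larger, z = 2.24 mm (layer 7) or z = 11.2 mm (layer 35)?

layer 35 (z = 11.2 mm)

Layer 7 (z = 2.24): the cube (footprint 15.5×6.5) is included at this height (area 100.75 mm²); the cylinder at (2, 13.5) is absent (z outside [9.5, 13.5]); the cylinder at (6, 4) does not reach this height (z outside [2.5, 12]); Taking the union: only the 15.5×6.5 cube is present, so the union is just that shape — area = 100.75 mm². So its area = 100.75 mm². Layer 35 (z = 11.2): the cube (footprint 15.5×6.5) is included at this height (area 100.75 mm²); the cylinder at (2, 13.5): section is a regular 16-gon, circumradius r=2.5 (area = (16/2)·2.500²·sin(360°/16) = 19.13 mm²); the r=8 cylinder at (6, 4) gives a regular 16-gon of circumradius 8 (constant along its height) (area = (16/2)·8.000²·sin(360°/16) = 195.93 mm²); Combining (union): the regions partially overlap — summed areas 315.82 mm² minus the doubly-counted overlap 88.67 mm² gives 227.14 mm² — area = 227.14 mm². So its area = 227.14 mm². Layer 35 is larger (227.14 vs 100.75 mm²).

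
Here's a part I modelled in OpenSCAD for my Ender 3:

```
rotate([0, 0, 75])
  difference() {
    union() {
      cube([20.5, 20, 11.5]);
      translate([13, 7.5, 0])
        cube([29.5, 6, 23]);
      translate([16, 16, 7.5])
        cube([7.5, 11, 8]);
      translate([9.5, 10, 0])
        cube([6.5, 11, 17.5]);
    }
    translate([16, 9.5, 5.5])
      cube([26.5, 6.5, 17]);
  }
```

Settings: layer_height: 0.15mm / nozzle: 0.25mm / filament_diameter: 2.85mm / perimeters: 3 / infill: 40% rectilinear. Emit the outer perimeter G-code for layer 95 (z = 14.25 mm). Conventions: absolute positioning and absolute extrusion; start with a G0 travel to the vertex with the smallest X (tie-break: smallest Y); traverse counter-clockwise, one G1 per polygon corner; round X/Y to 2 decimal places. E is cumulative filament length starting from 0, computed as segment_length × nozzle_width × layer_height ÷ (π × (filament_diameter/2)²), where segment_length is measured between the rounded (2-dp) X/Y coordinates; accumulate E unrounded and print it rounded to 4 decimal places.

At z = 14.25 mm: the cube does not reach this height (z outside [0, 11.5]); the cube at (13, 7.5) is present — its section is the full 29.5×6 rectangle; the cube at (16, 16) is present — its section is the full 7.5×11 rectangle; the 6.5×11 cube at (9.5, 10) contributes its full rectangle; Taking the union: the regions partially overlap (shared area 10.50 mm²), so overlapping operands fuse into one piece — 1 connected region; the cube at (16, 9.5) is present — its section is the full 26.5×6.5 rectangle; Subtracting the remaining from the first: starting from that combined region, the 26.5×6.5 cube at (16, 9.5) partially overlaps it — only the 106.00 mm² overlap (of its 172.25 mm²) is removed, clipping the outline — 1 connected region; (rotated 75° about Z; rotation is an isometry so areas/perimeters/island counts are preserved). The outline is a single polygon with 12 vertices. Extrusion per mm of travel: 0.25 × 0.15 / (π × 1.425²) = 0.005878. Accumulating E over each segment gives final E = 0.7056.

G0 X-21.94 Y22.44 Z14.25
G1 X-16.14 Y20.89 E0.0353
G1 X-17.83 Y14.61 E0.0735
G1 X-7.20 Y11.76 E0.1382
G1 X-6.29 Y15.15 E0.1588
G1 X-3.88 Y14.50 E0.1735
G1 X3.76 Y42.99 E0.3469
G1 X1.82 Y43.51 E0.3587
G1 X-5.04 Y17.91 E0.5145
G1 X-11.31 Y19.60 E0.5527
G1 X-9.37 Y26.84 E0.5967
G1 X-20.00 Y29.69 E0.6614
G1 X-21.94 Y22.44 E0.7056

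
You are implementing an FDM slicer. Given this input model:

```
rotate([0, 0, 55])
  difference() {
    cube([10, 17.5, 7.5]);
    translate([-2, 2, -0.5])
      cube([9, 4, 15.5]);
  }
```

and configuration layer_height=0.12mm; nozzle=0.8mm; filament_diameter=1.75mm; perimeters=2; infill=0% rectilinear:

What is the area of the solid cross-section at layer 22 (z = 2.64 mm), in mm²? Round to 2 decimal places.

147.00 mm²

At z = 2.64 mm: the cube is present — its section is the full 10×17.5 rectangle (area 175.00 mm²); the cube at (-2, 2) (footprint 9×4) is included at this height (area 36.00 mm²); After the difference (first − rest): starting from the 10×17.5 cube (175.00 mm²), the 9×4 cube at (-2, 2) partially overlaps it — only the 28.00 mm² overlap (of its 36.00 mm²) is removed, clipping the outline — area = 147.00 mm²; (whole slice rotated 55° about Z — lengths, areas and connectivity unchanged). Overall, the cross-section is a single solid region. Net area = 147.00 mm².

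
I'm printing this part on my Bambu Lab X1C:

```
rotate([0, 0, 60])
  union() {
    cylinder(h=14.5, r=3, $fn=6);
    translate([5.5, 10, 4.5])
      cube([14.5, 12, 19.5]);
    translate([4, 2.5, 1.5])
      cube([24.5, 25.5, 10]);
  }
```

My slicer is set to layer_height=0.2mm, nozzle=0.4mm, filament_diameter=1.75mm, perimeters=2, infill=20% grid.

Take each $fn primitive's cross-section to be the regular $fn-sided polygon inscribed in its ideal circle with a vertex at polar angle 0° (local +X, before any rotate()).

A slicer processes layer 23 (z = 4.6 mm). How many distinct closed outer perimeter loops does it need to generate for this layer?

2

At z = 4.6 mm: the r=3 cylinder gives a regular 6-gon of circumradius 3 (constant along its height); the 14.5×12 cube at (5.5, 10) contributes its full rectangle; the cube at (4, 2.5) is present — its section is the full 24.5×25.5 rectangle; Merging all regions: the regions partially overlap (shared area 174.00 mm²), so overlapping operands fuse into one piece — 2 connected regions; (rotated 60° about Z; rotation is an isometry so areas/perimeters/island counts are preserved). The result has 2 disconnected regions.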